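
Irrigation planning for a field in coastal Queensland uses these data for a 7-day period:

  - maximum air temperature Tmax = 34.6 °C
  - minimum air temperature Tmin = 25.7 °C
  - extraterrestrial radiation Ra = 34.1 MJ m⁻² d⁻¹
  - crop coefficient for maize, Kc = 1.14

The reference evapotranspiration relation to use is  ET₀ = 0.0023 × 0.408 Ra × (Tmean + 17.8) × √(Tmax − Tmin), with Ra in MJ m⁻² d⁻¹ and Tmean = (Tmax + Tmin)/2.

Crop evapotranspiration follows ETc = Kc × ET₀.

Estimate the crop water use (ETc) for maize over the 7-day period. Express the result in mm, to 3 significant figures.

Tmean = (34.6 + 25.7)/2 = 30.15 °C
0.408 Ra = 0.408 × 34.1 = 13.9128 mm/d equivalent
ET₀ = 0.0023 × 13.9128 × (30.15 + 17.8) × √8.9 = 0.0023 × 13.9128 × 47.95 × 2.9833 = 4.5775 mm/d
ETc = Kc × ET₀ = 1.14 × 4.5775 = 5.2184 mm/d
Over 7 days: 5.2184 × 7 = 36.529 mm

36.5 mm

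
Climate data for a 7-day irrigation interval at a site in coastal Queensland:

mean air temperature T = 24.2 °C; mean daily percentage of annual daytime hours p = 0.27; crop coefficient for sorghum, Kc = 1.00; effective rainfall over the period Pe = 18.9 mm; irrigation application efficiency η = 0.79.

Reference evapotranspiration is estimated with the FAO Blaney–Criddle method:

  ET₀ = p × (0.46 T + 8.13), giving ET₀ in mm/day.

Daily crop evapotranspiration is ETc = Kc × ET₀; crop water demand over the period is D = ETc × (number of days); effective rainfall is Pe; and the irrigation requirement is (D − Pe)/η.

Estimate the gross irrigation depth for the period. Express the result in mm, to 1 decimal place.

22.2 mm

ET₀ = 0.27 × (0.46 × 24.2 + 8.13) = 0.27 × 19.262 = 5.2007 mm/d
ETc = Kc × ET₀ = 1.00 × 5.2007 = 5.2007 mm/d
Crop demand D = ETc × 7 d = 5.2007 × 7 = 36.405 mm
D − Pe = 36.405 − 18.9 = 17.505 mm
Gross irrigation = 17.505 / 0.79 = 22.158 mm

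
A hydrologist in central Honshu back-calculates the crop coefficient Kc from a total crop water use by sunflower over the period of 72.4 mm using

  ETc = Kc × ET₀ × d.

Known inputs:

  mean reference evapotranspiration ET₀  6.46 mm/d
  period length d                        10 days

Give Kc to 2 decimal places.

1.12

ETc = Kc × ET₀ × d  ⇒  Kc = ETc / (ET₀ × d)
Kc = 72.4 / (6.46 × 10) = 72.4 / 64.60 = 1.1207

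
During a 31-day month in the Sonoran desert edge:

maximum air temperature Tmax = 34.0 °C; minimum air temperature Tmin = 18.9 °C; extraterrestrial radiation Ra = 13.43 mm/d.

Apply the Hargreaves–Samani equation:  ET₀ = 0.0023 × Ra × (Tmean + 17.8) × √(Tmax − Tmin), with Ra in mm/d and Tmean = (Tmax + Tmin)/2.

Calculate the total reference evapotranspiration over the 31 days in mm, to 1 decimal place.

164.7 mm

Tmean = (34.0 + 18.9)/2 = 26.45 °C
ET₀ = 0.0023 × 13.43 × (26.45 + 17.8) × √15.1 = 0.0023 × 13.43 × 44.25 × 3.8859 = 5.3114 mm/d
Over 31 days: 5.3114 × 31 = 164.653 mm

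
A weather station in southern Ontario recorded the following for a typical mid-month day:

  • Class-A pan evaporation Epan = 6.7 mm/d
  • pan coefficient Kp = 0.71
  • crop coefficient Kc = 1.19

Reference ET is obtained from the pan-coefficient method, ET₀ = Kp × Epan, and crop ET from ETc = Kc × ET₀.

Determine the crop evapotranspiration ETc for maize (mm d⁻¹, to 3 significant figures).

ET₀ = 0.71 × 6.7 = 4.7570 mm/d
ETc = Kc × ET₀ = 1.19 × 4.7570 = 5.6608 mm/d

5.66 mm d⁻¹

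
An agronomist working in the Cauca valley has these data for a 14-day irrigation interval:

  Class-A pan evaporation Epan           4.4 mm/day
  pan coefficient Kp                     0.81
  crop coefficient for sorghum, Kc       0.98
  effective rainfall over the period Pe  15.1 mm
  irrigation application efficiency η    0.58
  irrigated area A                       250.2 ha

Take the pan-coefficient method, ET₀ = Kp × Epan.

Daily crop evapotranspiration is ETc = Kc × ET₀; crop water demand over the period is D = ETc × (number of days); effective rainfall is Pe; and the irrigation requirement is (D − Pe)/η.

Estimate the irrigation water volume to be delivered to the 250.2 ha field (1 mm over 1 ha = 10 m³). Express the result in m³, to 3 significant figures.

ET₀ = 0.81 × 4.4 = 3.5640 mm/d
ETc = Kc × ET₀ = 0.98 × 3.5640 = 3.4927 mm/d
Crop demand D = ETc × 14 d = 3.4927 × 14 = 48.898 mm
D − Pe = 48.898 − 15.1 = 33.798 mm
Gross irrigation = 33.798 / 0.58 = 58.272 mm
Volume = 58.272 mm × 250.2 ha × 10 = 145796.5 m³

146000 m³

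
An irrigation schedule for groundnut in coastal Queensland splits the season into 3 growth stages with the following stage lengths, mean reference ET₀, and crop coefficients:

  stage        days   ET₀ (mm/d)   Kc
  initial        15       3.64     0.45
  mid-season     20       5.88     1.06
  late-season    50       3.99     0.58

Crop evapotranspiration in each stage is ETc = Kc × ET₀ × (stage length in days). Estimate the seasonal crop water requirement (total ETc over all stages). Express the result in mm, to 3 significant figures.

initial: 0.45 × 3.64 × 15 = 24.57 mm
mid-season: 1.06 × 5.88 × 20 = 124.66 mm
late-season: 0.58 × 3.99 × 50 = 115.71 mm
Seasonal total = 264.94 mm

265 mm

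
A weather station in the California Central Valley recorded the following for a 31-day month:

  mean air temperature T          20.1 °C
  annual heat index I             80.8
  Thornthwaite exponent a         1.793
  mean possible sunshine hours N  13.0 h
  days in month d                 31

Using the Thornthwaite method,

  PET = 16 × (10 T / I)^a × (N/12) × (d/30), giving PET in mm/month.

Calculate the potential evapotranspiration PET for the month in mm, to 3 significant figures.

91.8 mm

10T/I = 10 × 20.1 / 80.8 = 2.4876
(10T/I)^a = 2.4876^1.793 = 5.1243
Uncorrected PET = 16 × 5.1243 = 81.989 mm
Correction = (N/12)(d/30) = (13.0/12)(31/30) = 1.1194
PET = 81.989 × 1.1194 = 91.778 mm/month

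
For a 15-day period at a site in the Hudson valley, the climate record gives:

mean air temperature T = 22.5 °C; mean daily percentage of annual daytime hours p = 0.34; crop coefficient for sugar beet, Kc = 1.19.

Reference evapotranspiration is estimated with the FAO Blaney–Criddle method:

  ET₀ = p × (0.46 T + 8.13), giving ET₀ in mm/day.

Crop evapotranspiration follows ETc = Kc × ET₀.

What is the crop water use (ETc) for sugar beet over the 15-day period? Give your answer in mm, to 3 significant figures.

ET₀ = 0.34 × (0.46 × 22.5 + 8.13) = 0.34 × 18.480 = 6.2832 mm/d
ETc = Kc × ET₀ = 1.19 × 6.2832 = 7.4770 mm/d
Over 15 days: 7.4770 × 15 = 112.155 mm

112 mm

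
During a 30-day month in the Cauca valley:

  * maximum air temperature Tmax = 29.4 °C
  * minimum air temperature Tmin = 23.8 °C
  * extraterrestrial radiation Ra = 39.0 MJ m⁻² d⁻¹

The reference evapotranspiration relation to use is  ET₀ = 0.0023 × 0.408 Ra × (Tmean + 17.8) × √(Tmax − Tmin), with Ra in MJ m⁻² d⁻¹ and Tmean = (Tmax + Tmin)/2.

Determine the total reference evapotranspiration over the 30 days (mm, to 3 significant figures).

Tmean = (29.4 + 23.8)/2 = 26.60 °C
0.408 Ra = 0.408 × 39.0 = 15.9120 mm/d equivalent
ET₀ = 0.0023 × 15.9120 × (26.60 + 17.8) × √5.6 = 0.0023 × 15.9120 × 44.40 × 2.3664 = 3.8452 mm/d
Over 30 days: 3.8452 × 30 = 115.356 mm

115 mm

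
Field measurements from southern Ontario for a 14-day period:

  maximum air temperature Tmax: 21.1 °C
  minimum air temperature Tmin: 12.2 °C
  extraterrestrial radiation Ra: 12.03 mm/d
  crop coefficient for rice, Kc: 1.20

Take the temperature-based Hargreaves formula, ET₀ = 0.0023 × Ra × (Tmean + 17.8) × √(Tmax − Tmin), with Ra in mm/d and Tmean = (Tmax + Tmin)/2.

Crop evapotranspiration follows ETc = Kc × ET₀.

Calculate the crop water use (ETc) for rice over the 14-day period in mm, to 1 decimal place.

47.8 mm

Tmean = (21.1 + 12.2)/2 = 16.65 °C
ET₀ = 0.0023 × 12.03 × (16.65 + 17.8) × √8.9 = 0.0023 × 12.03 × 34.45 × 2.9833 = 2.8437 mm/d
ETc = Kc × ET₀ = 1.20 × 2.8437 = 3.4124 mm/d
Over 14 days: 3.4124 × 14 = 47.774 mm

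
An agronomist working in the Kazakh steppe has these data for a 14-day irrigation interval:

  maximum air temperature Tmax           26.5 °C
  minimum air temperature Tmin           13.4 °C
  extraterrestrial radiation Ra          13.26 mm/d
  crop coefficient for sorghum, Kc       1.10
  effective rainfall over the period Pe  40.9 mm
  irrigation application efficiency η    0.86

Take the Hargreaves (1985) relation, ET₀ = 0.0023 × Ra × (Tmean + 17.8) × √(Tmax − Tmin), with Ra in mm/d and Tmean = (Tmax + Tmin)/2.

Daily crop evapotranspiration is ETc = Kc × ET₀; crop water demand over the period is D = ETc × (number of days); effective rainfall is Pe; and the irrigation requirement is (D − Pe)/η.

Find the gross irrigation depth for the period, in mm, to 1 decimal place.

Tmean = (26.5 + 13.4)/2 = 19.95 °C
ET₀ = 0.0023 × 13.26 × (19.95 + 17.8) × √13.1 = 0.0023 × 13.26 × 37.75 × 3.6194 = 4.1670 mm/d
ETc = Kc × ET₀ = 1.10 × 4.1670 = 4.5837 mm/d
Crop demand D = ETc × 14 d = 4.5837 × 14 = 64.172 mm
D − Pe = 64.172 − 40.9 = 23.272 mm
Gross irrigation = 23.272 / 0.86 = 27.060 mm

27.1 mm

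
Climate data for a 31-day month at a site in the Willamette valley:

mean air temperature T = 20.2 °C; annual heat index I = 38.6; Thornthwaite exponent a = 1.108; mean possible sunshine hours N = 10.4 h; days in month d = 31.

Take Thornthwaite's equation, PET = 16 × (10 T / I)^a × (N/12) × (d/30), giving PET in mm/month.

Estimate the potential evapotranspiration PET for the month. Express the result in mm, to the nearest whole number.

90 mm

10T/I = 10 × 20.2 / 38.6 = 5.2332
(10T/I)^a = 5.2332^1.108 = 6.2574
Uncorrected PET = 16 × 6.2574 = 100.118 mm
Correction = (N/12)(d/30) = (10.4/12)(31/30) = 0.8956
PET = 100.118 × 0.8956 = 89.666 mm/month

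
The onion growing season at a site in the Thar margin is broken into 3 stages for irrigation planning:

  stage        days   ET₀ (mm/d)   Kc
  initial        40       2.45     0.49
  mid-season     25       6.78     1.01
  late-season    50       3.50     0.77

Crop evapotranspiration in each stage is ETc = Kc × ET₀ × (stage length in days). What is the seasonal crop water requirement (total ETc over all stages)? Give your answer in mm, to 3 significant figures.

initial: 0.49 × 2.45 × 40 = 48.02 mm
mid-season: 1.01 × 6.78 × 25 = 171.20 mm
late-season: 0.77 × 3.50 × 50 = 134.75 mm
Seasonal total = 353.97 mm

354 mm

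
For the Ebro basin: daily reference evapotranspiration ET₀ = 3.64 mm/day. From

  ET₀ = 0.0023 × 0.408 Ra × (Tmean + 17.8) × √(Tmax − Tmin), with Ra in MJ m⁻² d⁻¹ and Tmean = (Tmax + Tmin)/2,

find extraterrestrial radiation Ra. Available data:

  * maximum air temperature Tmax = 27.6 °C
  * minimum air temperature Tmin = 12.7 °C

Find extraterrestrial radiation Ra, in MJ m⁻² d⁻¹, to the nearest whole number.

Tmean = (27.6+12.7)/2 = 20.15 °C; ΔT = 14.9
Ra = ET₀ / [0.0023 × 0.408 × (Tmean+17.8) × √ΔT]
   = 3.64 / (0.0023 × 0.408 × 37.95 × 3.8601) = 26.479 MJ m⁻² d⁻¹

26 MJ m⁻² d⁻¹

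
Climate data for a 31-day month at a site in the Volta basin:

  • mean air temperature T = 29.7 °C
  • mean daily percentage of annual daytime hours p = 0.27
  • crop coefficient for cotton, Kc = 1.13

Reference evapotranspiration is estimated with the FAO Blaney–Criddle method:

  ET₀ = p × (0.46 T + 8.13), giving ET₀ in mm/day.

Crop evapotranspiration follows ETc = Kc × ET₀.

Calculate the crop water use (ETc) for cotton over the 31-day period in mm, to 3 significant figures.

ET₀ = 0.27 × (0.46 × 29.7 + 8.13) = 0.27 × 21.792 = 5.8838 mm/d
ETc = Kc × ET₀ = 1.13 × 5.8838 = 6.6487 mm/d
Over 31 days: 6.6487 × 31 = 206.110 mm

206 mm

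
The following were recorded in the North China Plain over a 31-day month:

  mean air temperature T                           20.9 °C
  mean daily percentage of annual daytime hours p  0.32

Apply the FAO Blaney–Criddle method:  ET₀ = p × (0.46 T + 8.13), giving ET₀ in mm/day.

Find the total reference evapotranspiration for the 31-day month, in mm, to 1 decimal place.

176.0 mm

ET₀ = 0.32 × (0.46 × 20.9 + 8.13) = 0.32 × 17.744 = 5.6781 mm/d
Monthly total = 5.6781 × 31 = 176.021 mm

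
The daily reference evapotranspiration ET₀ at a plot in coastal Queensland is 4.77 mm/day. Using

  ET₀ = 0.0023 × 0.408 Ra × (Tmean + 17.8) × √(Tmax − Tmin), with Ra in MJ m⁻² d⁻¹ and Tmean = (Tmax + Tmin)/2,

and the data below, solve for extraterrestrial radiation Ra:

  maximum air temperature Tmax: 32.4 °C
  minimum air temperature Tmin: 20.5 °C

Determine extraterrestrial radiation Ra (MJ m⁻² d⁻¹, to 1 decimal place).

33.3 MJ m⁻² d⁻¹

Tmean = (32.4+20.5)/2 = 26.45 °C; ΔT = 11.9
Ra = ET₀ / [0.0023 × 0.408 × (Tmean+17.8) × √ΔT]
   = 4.77 / (0.0023 × 0.408 × 44.25 × 3.4496) = 33.300 MJ m⁻² d⁻¹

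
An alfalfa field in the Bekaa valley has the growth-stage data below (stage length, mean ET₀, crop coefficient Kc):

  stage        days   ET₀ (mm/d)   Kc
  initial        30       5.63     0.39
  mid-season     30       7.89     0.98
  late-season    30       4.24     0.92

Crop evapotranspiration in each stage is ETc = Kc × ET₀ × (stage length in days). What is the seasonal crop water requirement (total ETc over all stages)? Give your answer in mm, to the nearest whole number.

415 mm

initial: 0.39 × 5.63 × 30 = 65.87 mm
mid-season: 0.98 × 7.89 × 30 = 231.97 mm
late-season: 0.92 × 4.24 × 30 = 117.02 mm
Seasonal total = 414.86 mm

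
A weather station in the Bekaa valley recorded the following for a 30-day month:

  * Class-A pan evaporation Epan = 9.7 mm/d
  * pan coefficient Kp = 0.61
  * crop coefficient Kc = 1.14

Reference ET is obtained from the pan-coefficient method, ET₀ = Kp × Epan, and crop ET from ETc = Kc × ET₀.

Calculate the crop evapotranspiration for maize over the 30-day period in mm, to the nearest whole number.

ET₀ = 0.61 × 9.7 = 5.9170 mm/d
ETc = Kc × ET₀ = 1.14 × 5.9170 = 6.7454 mm/d
Over 30 days: 6.7454 × 30 = 202.362 mm

202 mm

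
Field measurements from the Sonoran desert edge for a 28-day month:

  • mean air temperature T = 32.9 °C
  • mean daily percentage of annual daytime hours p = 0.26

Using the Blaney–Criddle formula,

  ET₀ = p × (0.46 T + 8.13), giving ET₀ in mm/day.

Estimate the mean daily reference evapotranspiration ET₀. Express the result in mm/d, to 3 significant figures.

6.05 mm/d

ET₀ = 0.26 × (0.46 × 32.9 + 8.13) = 0.26 × 23.264 = 6.0486 mm/d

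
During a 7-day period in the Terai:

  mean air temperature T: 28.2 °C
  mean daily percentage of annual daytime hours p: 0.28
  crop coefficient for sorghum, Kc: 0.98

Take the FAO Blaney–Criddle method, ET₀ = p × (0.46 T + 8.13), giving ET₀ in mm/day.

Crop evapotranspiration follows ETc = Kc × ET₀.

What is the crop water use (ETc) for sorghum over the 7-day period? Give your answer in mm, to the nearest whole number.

ET₀ = 0.28 × (0.46 × 28.2 + 8.13) = 0.28 × 21.102 = 5.9086 mm/d
ETc = Kc × ET₀ = 0.98 × 5.9086 = 5.7904 mm/d
Over 7 days: 5.7904 × 7 = 40.533 mm

41 mm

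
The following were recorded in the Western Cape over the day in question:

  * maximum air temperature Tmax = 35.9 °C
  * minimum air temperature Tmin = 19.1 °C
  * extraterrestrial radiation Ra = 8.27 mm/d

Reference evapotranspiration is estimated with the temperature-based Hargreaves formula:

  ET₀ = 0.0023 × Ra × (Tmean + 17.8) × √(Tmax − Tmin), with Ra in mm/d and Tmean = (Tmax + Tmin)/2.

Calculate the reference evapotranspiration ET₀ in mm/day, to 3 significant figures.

3.53 mm/day

Tmean = (35.9 + 19.1)/2 = 27.50 °C
ET₀ = 0.0023 × 8.27 × (27.50 + 17.8) × √16.8 = 0.0023 × 8.27 × 45.30 × 4.0988 = 3.5317 mm/d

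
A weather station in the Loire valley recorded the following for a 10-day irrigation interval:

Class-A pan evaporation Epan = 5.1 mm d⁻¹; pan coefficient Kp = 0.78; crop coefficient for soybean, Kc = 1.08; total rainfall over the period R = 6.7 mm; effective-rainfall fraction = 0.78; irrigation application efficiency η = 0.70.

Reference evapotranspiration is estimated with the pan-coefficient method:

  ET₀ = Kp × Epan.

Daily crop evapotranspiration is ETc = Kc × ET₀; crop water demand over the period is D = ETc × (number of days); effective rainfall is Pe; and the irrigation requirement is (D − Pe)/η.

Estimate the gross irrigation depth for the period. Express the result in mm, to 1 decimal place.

ET₀ = 0.78 × 5.1 = 3.9780 mm/d
ETc = Kc × ET₀ = 1.08 × 3.9780 = 4.2962 mm/d
Crop demand D = ETc × 10 d = 4.2962 × 10 = 42.962 mm
Pe = 0.78 × 6.7 = 5.226 mm
D − Pe = 42.962 − 5.226 = 37.736 mm
Gross irrigation = 37.736 / 0.70 = 53.909 mm

53.9 mm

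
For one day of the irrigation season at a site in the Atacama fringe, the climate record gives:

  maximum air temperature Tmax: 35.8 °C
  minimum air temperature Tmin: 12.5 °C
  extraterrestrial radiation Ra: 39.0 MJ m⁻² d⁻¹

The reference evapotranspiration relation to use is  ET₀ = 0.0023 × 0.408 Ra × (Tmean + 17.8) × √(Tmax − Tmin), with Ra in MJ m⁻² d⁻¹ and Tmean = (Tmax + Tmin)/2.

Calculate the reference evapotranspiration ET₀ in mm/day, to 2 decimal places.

Tmean = (35.8 + 12.5)/2 = 24.15 °C
0.408 Ra = 0.408 × 39.0 = 15.9120 mm/d equivalent
ET₀ = 0.0023 × 15.9120 × (24.15 + 17.8) × √23.3 = 0.0023 × 15.9120 × 41.95 × 4.8270 = 7.4107 mm/d

7.41 mm/day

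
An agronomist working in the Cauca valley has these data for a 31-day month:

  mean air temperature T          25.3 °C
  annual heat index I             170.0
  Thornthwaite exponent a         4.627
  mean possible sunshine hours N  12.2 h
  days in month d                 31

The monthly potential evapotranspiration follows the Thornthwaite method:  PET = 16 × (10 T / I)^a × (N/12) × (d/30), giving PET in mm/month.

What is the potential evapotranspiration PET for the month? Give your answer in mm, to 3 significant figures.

106 mm

10T/I = 10 × 25.3 / 170.0 = 1.4882
(10T/I)^a = 1.4882^4.627 = 6.2937
Uncorrected PET = 16 × 6.2937 = 100.699 mm
Correction = (N/12)(d/30) = (12.2/12)(31/30) = 1.0506
PET = 100.699 × 1.0506 = 105.794 mm/month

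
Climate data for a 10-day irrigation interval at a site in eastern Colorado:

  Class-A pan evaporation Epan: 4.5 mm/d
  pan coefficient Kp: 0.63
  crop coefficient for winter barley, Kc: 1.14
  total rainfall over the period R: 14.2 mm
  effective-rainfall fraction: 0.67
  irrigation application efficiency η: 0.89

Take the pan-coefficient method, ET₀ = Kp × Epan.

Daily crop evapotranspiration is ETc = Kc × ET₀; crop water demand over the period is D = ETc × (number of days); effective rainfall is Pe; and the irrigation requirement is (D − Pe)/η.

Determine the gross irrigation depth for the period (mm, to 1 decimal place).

ET₀ = 0.63 × 4.5 = 2.8350 mm/d
ETc = Kc × ET₀ = 1.14 × 2.8350 = 3.2319 mm/d
Crop demand D = ETc × 10 d = 3.2319 × 10 = 32.319 mm
Pe = 0.67 × 14.2 = 9.514 mm
D − Pe = 32.319 − 9.514 = 22.805 mm
Gross irrigation = 22.805 / 0.89 = 25.624 mm

25.6 mm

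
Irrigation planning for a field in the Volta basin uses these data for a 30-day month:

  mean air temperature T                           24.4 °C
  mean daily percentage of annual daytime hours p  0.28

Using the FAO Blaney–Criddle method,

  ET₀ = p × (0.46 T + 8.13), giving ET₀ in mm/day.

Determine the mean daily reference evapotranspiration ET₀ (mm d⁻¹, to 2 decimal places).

5.42 mm d⁻¹

ET₀ = 0.28 × (0.46 × 24.4 + 8.13) = 0.28 × 19.354 = 5.4191 mm/d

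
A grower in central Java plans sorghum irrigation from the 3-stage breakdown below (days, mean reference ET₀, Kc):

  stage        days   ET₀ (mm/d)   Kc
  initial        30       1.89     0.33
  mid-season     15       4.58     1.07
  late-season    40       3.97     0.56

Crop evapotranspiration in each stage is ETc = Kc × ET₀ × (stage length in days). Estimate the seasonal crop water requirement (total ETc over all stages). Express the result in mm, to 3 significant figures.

initial: 0.33 × 1.89 × 30 = 18.71 mm
mid-season: 1.07 × 4.58 × 15 = 73.51 mm
late-season: 0.56 × 3.97 × 40 = 88.93 mm
Seasonal total = 181.15 mm

181 mm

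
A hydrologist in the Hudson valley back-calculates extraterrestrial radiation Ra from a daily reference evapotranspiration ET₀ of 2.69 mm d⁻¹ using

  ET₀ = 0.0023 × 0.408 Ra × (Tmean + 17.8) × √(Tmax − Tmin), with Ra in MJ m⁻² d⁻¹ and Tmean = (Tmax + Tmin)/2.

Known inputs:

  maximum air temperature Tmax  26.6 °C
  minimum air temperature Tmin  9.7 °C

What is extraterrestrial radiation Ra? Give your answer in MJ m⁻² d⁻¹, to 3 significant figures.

19.4 MJ m⁻² d⁻¹

Tmean = (26.6+9.7)/2 = 18.15 °C; ΔT = 16.9
Ra = ET₀ / [0.0023 × 0.408 × (Tmean+17.8) × √ΔT]
   = 2.69 / (0.0023 × 0.408 × 35.95 × 4.1110) = 19.396 MJ m⁻² d⁻¹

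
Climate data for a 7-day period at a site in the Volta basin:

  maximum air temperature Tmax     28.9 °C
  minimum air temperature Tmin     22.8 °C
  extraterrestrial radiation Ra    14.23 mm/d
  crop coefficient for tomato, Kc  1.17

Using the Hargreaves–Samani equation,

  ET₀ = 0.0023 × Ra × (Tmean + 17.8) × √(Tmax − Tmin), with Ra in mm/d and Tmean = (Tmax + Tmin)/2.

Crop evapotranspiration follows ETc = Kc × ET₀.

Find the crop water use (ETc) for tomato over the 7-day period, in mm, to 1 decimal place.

Tmean = (28.9 + 22.8)/2 = 25.85 °C
ET₀ = 0.0023 × 14.23 × (25.85 + 17.8) × √6.1 = 0.0023 × 14.23 × 43.65 × 2.4698 = 3.5284 mm/d
ETc = Kc × ET₀ = 1.17 × 3.5284 = 4.1282 mm/d
Over 7 days: 4.1282 × 7 = 28.897 mm

28.9 mm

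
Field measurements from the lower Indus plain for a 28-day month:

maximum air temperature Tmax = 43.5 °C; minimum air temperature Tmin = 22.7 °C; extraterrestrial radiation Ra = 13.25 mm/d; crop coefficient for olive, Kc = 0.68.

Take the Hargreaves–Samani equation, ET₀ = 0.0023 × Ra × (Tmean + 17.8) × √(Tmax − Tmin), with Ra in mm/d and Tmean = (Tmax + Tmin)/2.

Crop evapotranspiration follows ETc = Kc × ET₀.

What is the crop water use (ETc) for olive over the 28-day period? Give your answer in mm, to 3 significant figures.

135 mm

Tmean = (43.5 + 22.7)/2 = 33.10 °C
ET₀ = 0.0023 × 13.25 × (33.10 + 17.8) × √20.8 = 0.0023 × 13.25 × 50.90 × 4.5607 = 7.0745 mm/d
ETc = Kc × ET₀ = 0.68 × 7.0745 = 4.8107 mm/d
Over 28 days: 4.8107 × 28 = 134.700 mm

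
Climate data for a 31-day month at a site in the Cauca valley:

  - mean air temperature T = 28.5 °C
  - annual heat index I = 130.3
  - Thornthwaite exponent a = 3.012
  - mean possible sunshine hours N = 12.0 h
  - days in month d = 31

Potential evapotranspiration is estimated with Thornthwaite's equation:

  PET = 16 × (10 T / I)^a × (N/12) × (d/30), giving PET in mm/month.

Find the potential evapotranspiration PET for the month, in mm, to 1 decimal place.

174.6 mm

10T/I = 10 × 28.5 / 130.3 = 2.1873
(10T/I)^a = 2.1873^3.012 = 10.5634
Uncorrected PET = 16 × 10.5634 = 169.014 mm
Correction = (N/12)(d/30) = (12.0/12)(31/30) = 1.0333
PET = 169.014 × 1.0333 = 174.642 mm/month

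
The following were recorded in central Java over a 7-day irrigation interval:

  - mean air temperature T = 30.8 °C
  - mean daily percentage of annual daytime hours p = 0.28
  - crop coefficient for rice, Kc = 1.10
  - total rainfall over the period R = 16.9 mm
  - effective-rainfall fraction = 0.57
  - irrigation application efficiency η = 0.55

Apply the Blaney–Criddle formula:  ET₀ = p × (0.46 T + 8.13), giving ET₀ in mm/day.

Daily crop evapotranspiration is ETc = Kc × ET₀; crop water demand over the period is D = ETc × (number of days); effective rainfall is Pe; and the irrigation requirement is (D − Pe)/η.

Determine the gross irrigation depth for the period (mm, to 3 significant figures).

69.9 mm

ET₀ = 0.28 × (0.46 × 30.8 + 8.13) = 0.28 × 22.298 = 6.2434 mm/d
ETc = Kc × ET₀ = 1.10 × 6.2434 = 6.8677 mm/d
Crop demand D = ETc × 7 d = 6.8677 × 7 = 48.074 mm
Pe = 0.57 × 16.9 = 9.633 mm
D − Pe = 48.074 − 9.633 = 38.441 mm
Gross irrigation = 38.441 / 0.55 = 69.893 mm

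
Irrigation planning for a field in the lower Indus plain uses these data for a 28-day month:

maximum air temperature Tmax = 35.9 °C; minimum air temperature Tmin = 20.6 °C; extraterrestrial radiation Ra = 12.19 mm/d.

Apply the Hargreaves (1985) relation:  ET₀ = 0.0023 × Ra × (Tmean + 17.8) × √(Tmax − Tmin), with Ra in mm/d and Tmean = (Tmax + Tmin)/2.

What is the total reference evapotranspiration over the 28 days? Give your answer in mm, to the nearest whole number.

Tmean = (35.9 + 20.6)/2 = 28.25 °C
ET₀ = 0.0023 × 12.19 × (28.25 + 17.8) × √15.3 = 0.0023 × 12.19 × 46.05 × 3.9115 = 5.0502 mm/d
Over 28 days: 5.0502 × 28 = 141.406 mm

141 mm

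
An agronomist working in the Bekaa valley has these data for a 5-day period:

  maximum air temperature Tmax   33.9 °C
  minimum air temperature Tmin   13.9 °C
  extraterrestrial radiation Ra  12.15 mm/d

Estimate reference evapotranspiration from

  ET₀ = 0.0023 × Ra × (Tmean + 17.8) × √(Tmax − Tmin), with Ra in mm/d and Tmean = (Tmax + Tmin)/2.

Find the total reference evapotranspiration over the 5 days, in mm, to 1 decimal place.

26.1 mm

Tmean = (33.9 + 13.9)/2 = 23.90 °C
ET₀ = 0.0023 × 12.15 × (23.90 + 17.8) × √20.0 = 0.0023 × 12.15 × 41.70 × 4.4721 = 5.2114 mm/d
Over 5 days: 5.2114 × 5 = 26.057 mm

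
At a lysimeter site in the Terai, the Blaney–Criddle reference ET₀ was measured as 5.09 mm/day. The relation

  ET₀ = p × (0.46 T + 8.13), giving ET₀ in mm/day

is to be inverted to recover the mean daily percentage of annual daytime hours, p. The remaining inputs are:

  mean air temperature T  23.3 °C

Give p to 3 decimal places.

p = ET₀ / (0.46 T + 8.13) = 5.09 / (0.46 × 23.3 + 8.13) = 5.09 / 18.848 = 0.2701

0.270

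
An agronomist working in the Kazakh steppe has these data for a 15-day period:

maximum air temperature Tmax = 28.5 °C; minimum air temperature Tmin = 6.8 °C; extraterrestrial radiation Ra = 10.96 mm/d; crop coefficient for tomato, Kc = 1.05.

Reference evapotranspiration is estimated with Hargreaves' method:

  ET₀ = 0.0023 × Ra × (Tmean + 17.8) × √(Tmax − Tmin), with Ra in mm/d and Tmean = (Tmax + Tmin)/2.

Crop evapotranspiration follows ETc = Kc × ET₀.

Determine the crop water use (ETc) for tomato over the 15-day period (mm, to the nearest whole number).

Tmean = (28.5 + 6.8)/2 = 17.65 °C
ET₀ = 0.0023 × 10.96 × (17.65 + 17.8) × √21.7 = 0.0023 × 10.96 × 35.45 × 4.6583 = 4.1628 mm/d
ETc = Kc × ET₀ = 1.05 × 4.1628 = 4.3709 mm/d
Over 15 days: 4.3709 × 15 = 65.564 mm

66 mm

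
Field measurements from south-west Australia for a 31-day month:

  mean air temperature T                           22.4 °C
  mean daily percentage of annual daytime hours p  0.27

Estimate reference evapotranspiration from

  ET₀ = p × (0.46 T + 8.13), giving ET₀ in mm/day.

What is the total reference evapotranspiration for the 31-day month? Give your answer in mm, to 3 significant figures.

ET₀ = 0.27 × (0.46 × 22.4 + 8.13) = 0.27 × 18.434 = 4.9772 mm/d
Monthly total = 4.9772 × 31 = 154.293 mm

154 mm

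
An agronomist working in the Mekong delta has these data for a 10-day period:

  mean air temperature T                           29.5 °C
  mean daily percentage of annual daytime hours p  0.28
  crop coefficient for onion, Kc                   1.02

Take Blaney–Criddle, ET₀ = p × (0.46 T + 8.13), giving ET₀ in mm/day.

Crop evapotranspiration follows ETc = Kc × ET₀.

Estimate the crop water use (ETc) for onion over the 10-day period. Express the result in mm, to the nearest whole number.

62 mm

ET₀ = 0.28 × (0.46 × 29.5 + 8.13) = 0.28 × 21.700 = 6.0760 mm/d
ETc = Kc × ET₀ = 1.02 × 6.0760 = 6.1975 mm/d
Over 10 days: 6.1975 × 10 = 61.975 mm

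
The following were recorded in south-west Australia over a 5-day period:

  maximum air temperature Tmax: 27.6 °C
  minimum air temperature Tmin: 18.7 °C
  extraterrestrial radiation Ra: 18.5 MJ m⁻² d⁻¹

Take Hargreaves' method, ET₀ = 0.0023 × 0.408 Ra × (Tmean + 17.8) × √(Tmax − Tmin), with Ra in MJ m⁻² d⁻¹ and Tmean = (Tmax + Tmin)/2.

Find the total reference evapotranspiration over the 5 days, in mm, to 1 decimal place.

10.6 mm

Tmean = (27.6 + 18.7)/2 = 23.15 °C
0.408 Ra = 0.408 × 18.5 = 7.5480 mm/d equivalent
ET₀ = 0.0023 × 7.5480 × (23.15 + 17.8) × √8.9 = 0.0023 × 7.5480 × 40.95 × 2.9833 = 2.1209 mm/d
Over 5 days: 2.1209 × 5 = 10.605 mm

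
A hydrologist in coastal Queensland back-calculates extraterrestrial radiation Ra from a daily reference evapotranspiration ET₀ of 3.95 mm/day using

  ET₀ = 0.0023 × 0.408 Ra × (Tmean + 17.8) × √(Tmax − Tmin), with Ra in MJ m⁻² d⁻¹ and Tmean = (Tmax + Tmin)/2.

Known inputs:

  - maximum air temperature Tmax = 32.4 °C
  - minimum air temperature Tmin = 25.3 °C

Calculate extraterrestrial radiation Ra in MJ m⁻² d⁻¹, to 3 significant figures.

33.9 MJ m⁻² d⁻¹

Tmean = (32.4+25.3)/2 = 28.85 °C; ΔT = 7.1
Ra = ET₀ / [0.0023 × 0.408 × (Tmean+17.8) × √ΔT]
   = 3.95 / (0.0023 × 0.408 × 46.65 × 2.6646) = 33.863 MJ m⁻² d⁻¹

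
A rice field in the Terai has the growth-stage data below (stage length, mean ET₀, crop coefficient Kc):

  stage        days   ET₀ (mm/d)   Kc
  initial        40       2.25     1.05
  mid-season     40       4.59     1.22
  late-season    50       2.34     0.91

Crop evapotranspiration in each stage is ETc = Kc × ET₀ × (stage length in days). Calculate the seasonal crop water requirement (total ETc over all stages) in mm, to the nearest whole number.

425 mm

initial: 1.05 × 2.25 × 40 = 94.50 mm
mid-season: 1.22 × 4.59 × 40 = 223.99 mm
late-season: 0.91 × 2.34 × 50 = 106.47 mm
Seasonal total = 424.96 mm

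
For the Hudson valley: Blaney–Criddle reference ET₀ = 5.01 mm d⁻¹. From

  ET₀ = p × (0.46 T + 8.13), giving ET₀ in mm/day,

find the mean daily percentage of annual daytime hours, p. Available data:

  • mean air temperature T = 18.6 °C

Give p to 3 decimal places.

p = ET₀ / (0.46 T + 8.13) = 5.01 / (0.46 × 18.6 + 8.13) = 5.01 / 16.686 = 0.3003

0.300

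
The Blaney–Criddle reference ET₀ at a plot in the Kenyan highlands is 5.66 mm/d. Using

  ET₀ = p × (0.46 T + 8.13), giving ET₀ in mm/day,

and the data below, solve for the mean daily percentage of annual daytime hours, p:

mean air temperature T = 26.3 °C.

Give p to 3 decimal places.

p = ET₀ / (0.46 T + 8.13) = 5.66 / (0.46 × 26.3 + 8.13) = 5.66 / 20.228 = 0.2798

0.280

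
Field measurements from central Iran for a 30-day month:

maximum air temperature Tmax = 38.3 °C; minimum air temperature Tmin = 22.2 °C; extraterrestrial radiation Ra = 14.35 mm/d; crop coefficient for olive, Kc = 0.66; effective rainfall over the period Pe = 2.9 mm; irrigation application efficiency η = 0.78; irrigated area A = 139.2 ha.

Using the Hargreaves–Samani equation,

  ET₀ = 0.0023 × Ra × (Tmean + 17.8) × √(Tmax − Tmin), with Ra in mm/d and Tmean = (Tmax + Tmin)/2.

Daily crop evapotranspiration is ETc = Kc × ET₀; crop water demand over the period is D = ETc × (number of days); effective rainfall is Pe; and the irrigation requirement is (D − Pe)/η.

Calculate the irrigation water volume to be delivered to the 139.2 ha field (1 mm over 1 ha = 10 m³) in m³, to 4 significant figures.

219700 m³

Tmean = (38.3 + 22.2)/2 = 30.25 °C
ET₀ = 0.0023 × 14.35 × (30.25 + 17.8) × √16.1 = 0.0023 × 14.35 × 48.05 × 4.0125 = 6.3634 mm/d
ETc = Kc × ET₀ = 0.66 × 6.3634 = 4.1998 mm/d
Crop demand D = ETc × 30 d = 4.1998 × 30 = 125.994 mm
D − Pe = 125.994 − 2.9 = 123.094 mm
Gross irrigation = 123.094 / 0.78 = 157.813 mm
Volume = 157.813 mm × 139.2 ha × 10 = 219675.7 m³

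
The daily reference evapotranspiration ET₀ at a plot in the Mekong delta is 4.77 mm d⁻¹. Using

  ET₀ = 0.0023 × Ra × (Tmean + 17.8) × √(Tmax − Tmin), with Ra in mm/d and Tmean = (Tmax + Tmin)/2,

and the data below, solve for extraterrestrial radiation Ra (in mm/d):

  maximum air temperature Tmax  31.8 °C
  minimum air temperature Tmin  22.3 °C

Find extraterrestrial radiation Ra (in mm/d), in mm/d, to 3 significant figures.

Tmean = 27.05 °C; √ΔT = 3.0822
Ra = ET₀ / [0.0023 × (Tmean+17.8) × √ΔT] = 4.77 / (0.0023 × 44.85 × 3.0822) = 15.003 mm/d

15.0 mm/d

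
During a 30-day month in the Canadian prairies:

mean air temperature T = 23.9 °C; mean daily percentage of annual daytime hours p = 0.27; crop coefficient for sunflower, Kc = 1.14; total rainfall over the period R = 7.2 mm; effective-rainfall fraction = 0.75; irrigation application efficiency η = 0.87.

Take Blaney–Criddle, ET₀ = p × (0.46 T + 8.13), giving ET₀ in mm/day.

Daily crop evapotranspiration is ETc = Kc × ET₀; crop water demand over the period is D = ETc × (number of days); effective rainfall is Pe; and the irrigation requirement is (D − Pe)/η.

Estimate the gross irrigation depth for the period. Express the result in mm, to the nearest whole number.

ET₀ = 0.27 × (0.46 × 23.9 + 8.13) = 0.27 × 19.124 = 5.1635 mm/d
ETc = Kc × ET₀ = 1.14 × 5.1635 = 5.8864 mm/d
Crop demand D = ETc × 30 d = 5.8864 × 30 = 176.592 mm
Pe = 0.75 × 7.2 = 5.400 mm
D − Pe = 176.592 − 5.400 = 171.192 mm
Gross irrigation = 171.192 / 0.87 = 196.772 mm

197 mm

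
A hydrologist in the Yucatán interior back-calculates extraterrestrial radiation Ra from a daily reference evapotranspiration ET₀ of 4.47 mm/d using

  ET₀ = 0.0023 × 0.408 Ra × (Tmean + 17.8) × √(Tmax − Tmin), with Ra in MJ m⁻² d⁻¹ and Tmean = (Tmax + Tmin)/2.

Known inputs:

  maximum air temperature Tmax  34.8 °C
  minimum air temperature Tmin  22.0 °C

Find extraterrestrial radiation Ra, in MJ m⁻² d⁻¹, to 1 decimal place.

Tmean = (34.8+22.0)/2 = 28.40 °C; ΔT = 12.8
Ra = ET₀ / [0.0023 × 0.408 × (Tmean+17.8) × √ΔT]
   = 4.47 / (0.0023 × 0.408 × 46.20 × 3.5777) = 28.819 MJ m⁻² d⁻¹

28.8 MJ m⁻² d⁻¹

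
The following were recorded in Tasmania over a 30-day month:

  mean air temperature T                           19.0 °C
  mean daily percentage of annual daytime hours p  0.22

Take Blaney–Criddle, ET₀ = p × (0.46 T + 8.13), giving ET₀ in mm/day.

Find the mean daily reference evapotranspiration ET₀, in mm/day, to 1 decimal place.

ET₀ = 0.22 × (0.46 × 19.0 + 8.13) = 0.22 × 16.870 = 3.7114 mm/d

3.7 mm/day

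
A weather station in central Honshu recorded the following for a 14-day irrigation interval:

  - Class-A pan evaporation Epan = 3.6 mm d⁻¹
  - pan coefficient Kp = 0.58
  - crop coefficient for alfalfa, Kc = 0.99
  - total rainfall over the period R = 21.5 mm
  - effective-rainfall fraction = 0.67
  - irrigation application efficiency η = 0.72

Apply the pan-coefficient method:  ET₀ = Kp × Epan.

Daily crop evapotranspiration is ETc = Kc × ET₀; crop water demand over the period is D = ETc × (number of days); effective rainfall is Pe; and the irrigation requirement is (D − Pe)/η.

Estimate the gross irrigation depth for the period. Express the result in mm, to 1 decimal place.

ET₀ = 0.58 × 3.6 = 2.0880 mm/d
ETc = Kc × ET₀ = 0.99 × 2.0880 = 2.0671 mm/d
Crop demand D = ETc × 14 d = 2.0671 × 14 = 28.939 mm
Pe = 0.67 × 21.5 = 14.405 mm
D − Pe = 28.939 − 14.405 = 14.534 mm
Gross irrigation = 14.534 / 0.72 = 20.186 mm

20.2 mm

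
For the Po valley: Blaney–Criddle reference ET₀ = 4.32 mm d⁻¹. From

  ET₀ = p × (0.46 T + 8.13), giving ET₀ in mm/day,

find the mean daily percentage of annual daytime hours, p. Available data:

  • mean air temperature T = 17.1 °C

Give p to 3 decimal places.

p = ET₀ / (0.46 T + 8.13) = 4.32 / (0.46 × 17.1 + 8.13) = 4.32 / 15.996 = 0.2701

0.270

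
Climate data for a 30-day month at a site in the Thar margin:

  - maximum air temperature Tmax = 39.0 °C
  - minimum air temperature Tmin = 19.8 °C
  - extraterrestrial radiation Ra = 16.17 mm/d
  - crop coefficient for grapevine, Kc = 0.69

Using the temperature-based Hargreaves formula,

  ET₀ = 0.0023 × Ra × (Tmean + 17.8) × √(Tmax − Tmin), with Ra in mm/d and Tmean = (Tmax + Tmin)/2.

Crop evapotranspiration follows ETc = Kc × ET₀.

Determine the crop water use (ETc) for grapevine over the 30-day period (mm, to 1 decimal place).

Tmean = (39.0 + 19.8)/2 = 29.40 °C
ET₀ = 0.0023 × 16.17 × (29.40 + 17.8) × √19.2 = 0.0023 × 16.17 × 47.20 × 4.3818 = 7.6919 mm/d
ETc = Kc × ET₀ = 0.69 × 7.6919 = 5.3074 mm/d
Over 30 days: 5.3074 × 30 = 159.222 mm

159.2 mm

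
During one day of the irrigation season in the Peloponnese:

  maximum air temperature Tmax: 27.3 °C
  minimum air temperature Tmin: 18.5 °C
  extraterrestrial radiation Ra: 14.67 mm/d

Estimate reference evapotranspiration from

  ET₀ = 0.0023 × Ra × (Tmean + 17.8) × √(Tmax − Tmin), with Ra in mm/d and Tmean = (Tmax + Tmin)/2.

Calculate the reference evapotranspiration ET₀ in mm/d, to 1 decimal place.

Tmean = (27.3 + 18.5)/2 = 22.90 °C
ET₀ = 0.0023 × 14.67 × (22.90 + 17.8) × √8.8 = 0.0023 × 14.67 × 40.70 × 2.9665 = 4.0738 mm/d

4.1 mm/d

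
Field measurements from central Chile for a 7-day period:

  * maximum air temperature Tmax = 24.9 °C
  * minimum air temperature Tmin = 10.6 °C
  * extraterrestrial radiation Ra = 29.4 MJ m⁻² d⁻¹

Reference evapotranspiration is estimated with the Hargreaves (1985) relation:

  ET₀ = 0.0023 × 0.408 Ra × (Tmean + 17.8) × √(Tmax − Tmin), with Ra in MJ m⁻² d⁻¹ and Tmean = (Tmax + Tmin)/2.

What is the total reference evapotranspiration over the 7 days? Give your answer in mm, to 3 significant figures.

Tmean = (24.9 + 10.6)/2 = 17.75 °C
0.408 Ra = 0.408 × 29.4 = 11.9952 mm/d equivalent
ET₀ = 0.0023 × 11.9952 × (17.75 + 17.8) × √14.3 = 0.0023 × 11.9952 × 35.55 × 3.7815 = 3.7088 mm/d
Over 7 days: 3.7088 × 7 = 25.962 mm

26.0 mm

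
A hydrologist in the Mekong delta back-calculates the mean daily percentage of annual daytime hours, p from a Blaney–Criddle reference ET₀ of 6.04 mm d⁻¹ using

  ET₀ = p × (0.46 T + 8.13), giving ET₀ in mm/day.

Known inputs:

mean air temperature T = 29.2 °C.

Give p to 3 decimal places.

0.280

p = ET₀ / (0.46 T + 8.13) = 6.04 / (0.46 × 29.2 + 8.13) = 6.04 / 21.562 = 0.2801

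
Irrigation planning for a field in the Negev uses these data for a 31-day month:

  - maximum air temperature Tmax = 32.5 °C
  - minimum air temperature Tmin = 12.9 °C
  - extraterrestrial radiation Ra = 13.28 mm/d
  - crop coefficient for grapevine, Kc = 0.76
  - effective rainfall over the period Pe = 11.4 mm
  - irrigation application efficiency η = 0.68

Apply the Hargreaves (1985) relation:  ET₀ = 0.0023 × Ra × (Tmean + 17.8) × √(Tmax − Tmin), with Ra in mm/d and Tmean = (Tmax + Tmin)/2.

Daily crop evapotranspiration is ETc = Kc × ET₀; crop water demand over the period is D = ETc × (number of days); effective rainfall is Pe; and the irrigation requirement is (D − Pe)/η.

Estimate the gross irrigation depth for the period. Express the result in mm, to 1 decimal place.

Tmean = (32.5 + 12.9)/2 = 22.70 °C
ET₀ = 0.0023 × 13.28 × (22.70 + 17.8) × √19.6 = 0.0023 × 13.28 × 40.50 × 4.4272 = 5.4766 mm/d
ETc = Kc × ET₀ = 0.76 × 5.4766 = 4.1622 mm/d
Crop demand D = ETc × 31 d = 4.1622 × 31 = 129.028 mm
D − Pe = 129.028 − 11.4 = 117.628 mm
Gross irrigation = 117.628 / 0.68 = 172.982 mm

173.0 mm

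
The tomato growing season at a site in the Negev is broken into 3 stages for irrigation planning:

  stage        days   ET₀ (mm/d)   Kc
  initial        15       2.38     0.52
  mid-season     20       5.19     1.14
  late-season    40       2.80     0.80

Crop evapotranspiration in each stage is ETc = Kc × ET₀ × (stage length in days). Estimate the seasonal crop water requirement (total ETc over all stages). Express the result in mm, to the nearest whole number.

226 mm

initial: 0.52 × 2.38 × 15 = 18.56 mm
mid-season: 1.14 × 5.19 × 20 = 118.33 mm
late-season: 0.80 × 2.80 × 40 = 89.60 mm
Seasonal total = 226.49 mm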